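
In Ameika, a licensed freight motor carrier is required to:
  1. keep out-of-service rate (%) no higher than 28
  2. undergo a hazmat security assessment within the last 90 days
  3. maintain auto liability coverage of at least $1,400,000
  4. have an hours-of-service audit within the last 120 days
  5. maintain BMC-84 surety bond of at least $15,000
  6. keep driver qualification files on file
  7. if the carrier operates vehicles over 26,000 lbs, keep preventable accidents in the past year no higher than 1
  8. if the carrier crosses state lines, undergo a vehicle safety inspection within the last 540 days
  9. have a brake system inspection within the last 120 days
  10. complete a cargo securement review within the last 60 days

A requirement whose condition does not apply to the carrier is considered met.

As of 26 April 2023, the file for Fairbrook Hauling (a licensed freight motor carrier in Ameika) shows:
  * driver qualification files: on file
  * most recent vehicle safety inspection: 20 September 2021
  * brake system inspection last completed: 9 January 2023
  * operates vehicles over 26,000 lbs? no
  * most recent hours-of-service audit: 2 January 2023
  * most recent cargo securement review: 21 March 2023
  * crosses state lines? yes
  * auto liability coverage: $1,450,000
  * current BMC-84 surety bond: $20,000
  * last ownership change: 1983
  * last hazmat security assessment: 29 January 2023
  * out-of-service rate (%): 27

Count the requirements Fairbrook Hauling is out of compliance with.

1. out-of-service rate (%) 27 ≤ 28 → met
2. hazmat security assessment 87 days ago vs limit 90 → met
3. auto liability coverage $1,450,000 ≥ $1,400,000 → met
4. hours-of-service audit 114 days ago vs limit 120 → met
5. BMC-84 surety bond $20,000 ≥ $15,000 → met
6. driver qualification files present → met
7. condition 'operates vehicles over 26,000 lbs' does not hold → requirement n/a → met
8. condition 'crosses state lines' holds; vehicle safety inspection 583 days ago vs limit 540 → not met
9. brake system inspection 107 days ago vs limit 120 → met
10. cargo securement review 36 days ago vs limit 60 → met
Not met: 1 of 10

1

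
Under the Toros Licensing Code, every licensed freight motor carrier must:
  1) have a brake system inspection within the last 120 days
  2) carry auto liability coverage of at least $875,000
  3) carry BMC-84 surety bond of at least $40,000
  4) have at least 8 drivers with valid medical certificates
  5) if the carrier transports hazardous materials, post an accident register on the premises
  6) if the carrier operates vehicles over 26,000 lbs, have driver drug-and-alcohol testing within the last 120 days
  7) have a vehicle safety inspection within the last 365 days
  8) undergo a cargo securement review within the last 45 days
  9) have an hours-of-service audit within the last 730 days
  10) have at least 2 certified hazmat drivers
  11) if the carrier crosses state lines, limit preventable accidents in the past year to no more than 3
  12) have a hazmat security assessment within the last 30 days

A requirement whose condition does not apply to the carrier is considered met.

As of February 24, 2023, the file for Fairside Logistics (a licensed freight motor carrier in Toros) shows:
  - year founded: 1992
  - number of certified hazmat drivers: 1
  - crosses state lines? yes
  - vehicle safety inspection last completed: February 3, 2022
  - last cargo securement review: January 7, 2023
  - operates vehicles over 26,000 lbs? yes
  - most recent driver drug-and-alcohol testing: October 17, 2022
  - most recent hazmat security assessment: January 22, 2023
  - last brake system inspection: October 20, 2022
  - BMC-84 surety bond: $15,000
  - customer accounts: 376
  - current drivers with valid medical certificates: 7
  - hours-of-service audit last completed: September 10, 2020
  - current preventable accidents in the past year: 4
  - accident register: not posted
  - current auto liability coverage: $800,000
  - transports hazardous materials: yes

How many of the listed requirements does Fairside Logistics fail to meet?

1. brake system inspection 127 days ago vs limit 120 → not met
2. auto liability coverage $800,000 < $875,000 → not met
3. BMC-84 surety bond $15,000 < $40,000 → not met
4. drivers with valid medical certificates 7 < 8 → not met
5. condition 'transports hazardous materials' holds; accident register absent → not met
6. condition 'operates vehicles over 26,000 lbs' holds; driver drug-and-alcohol testing 130 days ago vs limit 120 → not met
7. vehicle safety inspection 386 days ago vs limit 365 → not met
8. cargo securement review 48 days ago vs limit 45 → not met
9. hours-of-service audit 897 days ago vs limit 730 → not met
10. certified hazmat drivers 1 < 2 → not met
11. condition 'crosses state lines' holds; preventable accidents in the past year 4 > 3 → not met
12. hazmat security assessment 33 days ago vs limit 30 → not met
Not met: 12 of 12

12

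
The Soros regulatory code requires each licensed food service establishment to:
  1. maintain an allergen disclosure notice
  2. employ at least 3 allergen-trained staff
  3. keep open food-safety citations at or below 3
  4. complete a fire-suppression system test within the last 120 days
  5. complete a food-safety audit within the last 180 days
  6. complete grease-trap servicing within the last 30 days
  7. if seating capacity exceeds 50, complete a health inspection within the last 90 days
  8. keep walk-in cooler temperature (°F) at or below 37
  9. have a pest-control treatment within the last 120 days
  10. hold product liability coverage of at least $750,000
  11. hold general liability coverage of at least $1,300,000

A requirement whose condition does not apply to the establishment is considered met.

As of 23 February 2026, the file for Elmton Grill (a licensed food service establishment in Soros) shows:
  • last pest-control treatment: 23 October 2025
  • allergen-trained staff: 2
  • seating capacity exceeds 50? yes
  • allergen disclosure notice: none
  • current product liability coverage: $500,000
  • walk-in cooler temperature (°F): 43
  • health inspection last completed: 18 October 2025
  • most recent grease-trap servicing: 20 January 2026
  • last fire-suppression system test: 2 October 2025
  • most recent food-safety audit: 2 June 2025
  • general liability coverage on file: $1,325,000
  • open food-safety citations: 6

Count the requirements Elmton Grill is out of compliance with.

1. allergen disclosure notice absent → not met
2. allergen-trained staff 2 < 3 → not met
3. open food-safety citations 6 > 3 → not met
4. fire-suppression system test 144 days ago vs limit 120 → not met
5. food-safety audit 266 days ago vs limit 180 → not met
6. grease-trap servicing 34 days ago vs limit 30 → not met
7. condition 'seating capacity exceeds 50' holds; health inspection 128 days ago vs limit 90 → not met
8. walk-in cooler temperature (°F) 43 > 37 → not met
9. pest-control treatment 123 days ago vs limit 120 → not met
10. product liability coverage $500,000 < $750,000 → not met
11. general liability coverage $1,325,000 ≥ $1,300,000 → met
Not met: 10 of 11

10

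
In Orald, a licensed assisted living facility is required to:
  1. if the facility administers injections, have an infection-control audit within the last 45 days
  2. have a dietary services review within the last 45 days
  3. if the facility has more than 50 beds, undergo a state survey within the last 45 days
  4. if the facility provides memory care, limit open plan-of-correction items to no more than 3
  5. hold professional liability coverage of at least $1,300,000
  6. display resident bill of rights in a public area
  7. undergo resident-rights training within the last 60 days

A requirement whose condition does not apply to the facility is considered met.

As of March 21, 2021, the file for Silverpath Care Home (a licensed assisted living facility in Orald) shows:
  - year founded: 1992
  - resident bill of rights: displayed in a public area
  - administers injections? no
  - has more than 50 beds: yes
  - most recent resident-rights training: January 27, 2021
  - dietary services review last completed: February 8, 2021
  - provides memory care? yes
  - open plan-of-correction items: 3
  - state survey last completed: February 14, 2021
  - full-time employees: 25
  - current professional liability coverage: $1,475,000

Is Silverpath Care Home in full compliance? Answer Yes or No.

1. condition 'administers injections' does not hold → requirement n/a → met
2. dietary services review 41 days ago vs limit 45 → met
3. condition 'has more than 50 beds' holds; state survey 35 days ago vs limit 45 → met
4. condition 'provides memory care' holds; open plan-of-correction items 3 ≤ 3 → met
5. professional liability coverage $1,475,000 ≥ $1,300,000 → met
6. resident bill of rights present → met
7. resident-rights training 53 days ago vs limit 60 → met
All met.

Yes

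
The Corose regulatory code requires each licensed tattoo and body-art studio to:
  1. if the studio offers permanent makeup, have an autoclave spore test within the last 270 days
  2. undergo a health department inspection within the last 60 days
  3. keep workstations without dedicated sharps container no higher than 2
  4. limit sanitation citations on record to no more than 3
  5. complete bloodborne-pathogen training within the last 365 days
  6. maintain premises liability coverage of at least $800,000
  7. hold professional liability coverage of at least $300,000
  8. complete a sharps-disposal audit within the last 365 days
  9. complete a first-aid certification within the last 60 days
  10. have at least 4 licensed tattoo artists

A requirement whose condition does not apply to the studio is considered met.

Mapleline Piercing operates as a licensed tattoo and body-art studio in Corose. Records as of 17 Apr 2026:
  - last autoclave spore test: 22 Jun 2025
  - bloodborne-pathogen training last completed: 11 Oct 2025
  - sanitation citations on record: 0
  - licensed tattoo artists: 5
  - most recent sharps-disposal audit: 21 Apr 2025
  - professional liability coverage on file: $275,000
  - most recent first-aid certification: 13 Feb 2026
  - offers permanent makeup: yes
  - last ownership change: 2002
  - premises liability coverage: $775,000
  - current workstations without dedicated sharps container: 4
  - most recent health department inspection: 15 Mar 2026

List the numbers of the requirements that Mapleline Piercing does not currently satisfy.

1, 3, 6, 7, 9

1. condition 'offers permanent makeup' holds; autoclave spore test 299 days ago vs limit 270 → not met
2. health department inspection 33 days ago vs limit 60 → met
3. workstations without dedicated sharps container 4 > 2 → not met
4. sanitation citations on record 0 ≤ 3 → met
5. bloodborne-pathogen training 188 days ago vs limit 365 → met
6. premises liability coverage $775,000 < $800,000 → not met
7. professional liability coverage $275,000 < $300,000 → not met
8. sharps-disposal audit 361 days ago vs limit 365 → met
9. first-aid certification 63 days ago vs limit 60 → not met
10. licensed tattoo artists 5 ≥ 4 → met
Not met: 1, 3, 6, 7, 9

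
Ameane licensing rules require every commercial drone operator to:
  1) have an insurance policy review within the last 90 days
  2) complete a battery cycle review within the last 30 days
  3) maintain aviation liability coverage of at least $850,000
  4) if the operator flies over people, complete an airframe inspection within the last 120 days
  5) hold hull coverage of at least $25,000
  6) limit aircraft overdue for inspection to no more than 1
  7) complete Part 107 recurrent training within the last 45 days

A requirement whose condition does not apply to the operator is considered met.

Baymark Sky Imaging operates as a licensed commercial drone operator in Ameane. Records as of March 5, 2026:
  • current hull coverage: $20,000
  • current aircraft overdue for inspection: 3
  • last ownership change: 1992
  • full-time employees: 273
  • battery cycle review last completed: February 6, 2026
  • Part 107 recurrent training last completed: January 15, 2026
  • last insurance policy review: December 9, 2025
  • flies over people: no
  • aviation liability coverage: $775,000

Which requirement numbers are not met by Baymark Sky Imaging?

1. insurance policy review 86 days ago vs limit 90 → met
2. battery cycle review 27 days ago vs limit 30 → met
3. aviation liability coverage $775,000 < $850,000 → not met
4. condition 'flies over people' does not hold → requirement n/a → met
5. hull coverage $20,000 < $25,000 → not met
6. aircraft overdue for inspection 3 > 1 → not met
7. Part 107 recurrent training 49 days ago vs limit 45 → not met
Not met: 3, 5, 6, 7

3, 5, 6, 7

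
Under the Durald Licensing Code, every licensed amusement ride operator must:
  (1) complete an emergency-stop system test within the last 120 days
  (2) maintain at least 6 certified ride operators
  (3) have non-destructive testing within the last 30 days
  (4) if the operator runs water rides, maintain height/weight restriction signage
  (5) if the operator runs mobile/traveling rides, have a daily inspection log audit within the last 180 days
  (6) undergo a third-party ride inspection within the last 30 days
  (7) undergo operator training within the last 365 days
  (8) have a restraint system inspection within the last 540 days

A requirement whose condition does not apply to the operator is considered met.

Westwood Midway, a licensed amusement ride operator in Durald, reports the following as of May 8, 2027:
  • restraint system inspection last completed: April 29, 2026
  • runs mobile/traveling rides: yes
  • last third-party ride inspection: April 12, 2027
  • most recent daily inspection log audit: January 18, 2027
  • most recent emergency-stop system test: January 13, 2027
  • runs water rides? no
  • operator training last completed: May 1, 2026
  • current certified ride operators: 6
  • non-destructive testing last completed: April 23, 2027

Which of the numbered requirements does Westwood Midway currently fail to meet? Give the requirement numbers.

7

1. emergency-stop system test 115 days ago vs limit 120 → met
2. certified ride operators 6 ≥ 6 → met
3. non-destructive testing 15 days ago vs limit 30 → met
4. condition 'runs water rides' does not hold → requirement n/a → met
5. condition 'runs mobile/traveling rides' holds; daily inspection log audit 110 days ago vs limit 180 → met
6. third-party ride inspection 26 days ago vs limit 30 → met
7. operator training 372 days ago vs limit 365 → not met
8. restraint system inspection 374 days ago vs limit 540 → met
Not met: 7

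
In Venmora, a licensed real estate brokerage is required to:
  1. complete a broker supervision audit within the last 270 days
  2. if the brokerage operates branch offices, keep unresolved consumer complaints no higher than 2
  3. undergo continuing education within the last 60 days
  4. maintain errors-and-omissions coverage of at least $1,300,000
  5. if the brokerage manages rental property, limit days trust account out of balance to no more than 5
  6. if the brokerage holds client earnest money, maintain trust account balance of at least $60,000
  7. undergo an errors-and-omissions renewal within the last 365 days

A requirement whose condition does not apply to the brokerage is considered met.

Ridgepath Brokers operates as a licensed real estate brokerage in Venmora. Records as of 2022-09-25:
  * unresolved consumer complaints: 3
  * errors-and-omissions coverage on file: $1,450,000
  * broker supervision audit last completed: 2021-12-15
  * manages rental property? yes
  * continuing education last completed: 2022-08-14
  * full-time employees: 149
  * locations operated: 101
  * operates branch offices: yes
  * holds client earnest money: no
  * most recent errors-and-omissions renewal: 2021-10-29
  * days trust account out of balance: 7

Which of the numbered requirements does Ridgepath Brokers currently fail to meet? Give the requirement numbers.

1. broker supervision audit 284 days ago vs limit 270 → not met
2. condition 'operates branch offices' holds; unresolved consumer complaints 3 > 2 → not met
3. continuing education 42 days ago vs limit 60 → met
4. errors-and-omissions coverage $1,450,000 ≥ $1,300,000 → met
5. condition 'manages rental property' holds; days trust account out of balance 7 > 5 → not met
6. condition 'holds client earnest money' does not hold → requirement n/a → met
7. errors-and-omissions renewal 331 days ago vs limit 365 → met
Not met: 1, 2, 5

1, 2, 5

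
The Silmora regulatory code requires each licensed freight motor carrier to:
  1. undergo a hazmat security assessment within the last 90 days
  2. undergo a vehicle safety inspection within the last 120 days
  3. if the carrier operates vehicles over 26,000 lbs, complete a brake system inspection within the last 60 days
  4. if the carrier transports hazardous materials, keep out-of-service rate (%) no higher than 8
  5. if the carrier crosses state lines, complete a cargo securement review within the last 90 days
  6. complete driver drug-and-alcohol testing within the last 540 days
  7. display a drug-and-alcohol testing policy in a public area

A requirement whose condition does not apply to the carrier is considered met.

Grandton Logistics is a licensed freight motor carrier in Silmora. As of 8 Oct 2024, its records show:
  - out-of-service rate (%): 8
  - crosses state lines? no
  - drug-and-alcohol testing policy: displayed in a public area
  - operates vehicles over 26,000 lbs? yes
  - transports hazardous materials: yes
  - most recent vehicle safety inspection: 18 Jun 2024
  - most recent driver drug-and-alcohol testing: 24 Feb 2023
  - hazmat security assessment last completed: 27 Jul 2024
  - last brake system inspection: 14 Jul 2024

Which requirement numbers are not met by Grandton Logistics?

1. hazmat security assessment 73 days ago vs limit 90 → met
2. vehicle safety inspection 112 days ago vs limit 120 → met
3. condition 'operates vehicles over 26,000 lbs' holds; brake system inspection 86 days ago vs limit 60 → not met
4. condition 'transports hazardous materials' holds; out-of-service rate (%) 8 ≤ 8 → met
5. condition 'crosses state lines' does not hold → requirement n/a → met
6. driver drug-and-alcohol testing 592 days ago vs limit 540 → not met
7. drug-and-alcohol testing policy present → met
Not met: 3, 6

3, 6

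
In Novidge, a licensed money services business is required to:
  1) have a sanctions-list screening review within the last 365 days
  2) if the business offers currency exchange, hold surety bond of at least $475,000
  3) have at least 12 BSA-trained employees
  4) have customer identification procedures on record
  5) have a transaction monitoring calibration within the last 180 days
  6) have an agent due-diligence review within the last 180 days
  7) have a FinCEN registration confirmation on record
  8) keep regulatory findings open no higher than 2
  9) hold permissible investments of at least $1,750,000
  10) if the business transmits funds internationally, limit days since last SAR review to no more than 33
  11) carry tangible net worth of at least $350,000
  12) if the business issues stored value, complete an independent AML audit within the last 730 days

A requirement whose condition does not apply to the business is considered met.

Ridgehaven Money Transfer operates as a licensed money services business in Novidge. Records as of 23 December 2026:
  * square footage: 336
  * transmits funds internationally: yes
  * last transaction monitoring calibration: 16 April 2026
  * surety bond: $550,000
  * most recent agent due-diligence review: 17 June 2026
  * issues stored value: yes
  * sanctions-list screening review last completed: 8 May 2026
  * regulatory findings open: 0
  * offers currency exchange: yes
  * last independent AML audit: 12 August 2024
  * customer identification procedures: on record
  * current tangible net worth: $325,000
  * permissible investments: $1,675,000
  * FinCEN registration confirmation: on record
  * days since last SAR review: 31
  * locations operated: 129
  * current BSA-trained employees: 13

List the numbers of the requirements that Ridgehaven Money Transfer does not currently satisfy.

5, 6, 9, 11, 12

1. sanctions-list screening review 229 days ago vs limit 365 → met
2. condition 'offers currency exchange' holds; surety bond $550,000 ≥ $475,000 → met
3. BSA-trained employees 13 ≥ 12 → met
4. customer identification procedures present → met
5. transaction monitoring calibration 251 days ago vs limit 180 → not met
6. agent due-diligence review 189 days ago vs limit 180 → not met
7. FinCEN registration confirmation present → met
8. regulatory findings open 0 ≤ 2 → met
9. permissible investments $1,675,000 < $1,750,000 → not met
10. condition 'transmits funds internationally' holds; days since last SAR review 31 ≤ 33 → met
11. tangible net worth $325,000 < $350,000 → not met
12. condition 'issues stored value' holds; independent AML audit 863 days ago vs limit 730 → not met
Not met: 5, 6, 9, 11, 12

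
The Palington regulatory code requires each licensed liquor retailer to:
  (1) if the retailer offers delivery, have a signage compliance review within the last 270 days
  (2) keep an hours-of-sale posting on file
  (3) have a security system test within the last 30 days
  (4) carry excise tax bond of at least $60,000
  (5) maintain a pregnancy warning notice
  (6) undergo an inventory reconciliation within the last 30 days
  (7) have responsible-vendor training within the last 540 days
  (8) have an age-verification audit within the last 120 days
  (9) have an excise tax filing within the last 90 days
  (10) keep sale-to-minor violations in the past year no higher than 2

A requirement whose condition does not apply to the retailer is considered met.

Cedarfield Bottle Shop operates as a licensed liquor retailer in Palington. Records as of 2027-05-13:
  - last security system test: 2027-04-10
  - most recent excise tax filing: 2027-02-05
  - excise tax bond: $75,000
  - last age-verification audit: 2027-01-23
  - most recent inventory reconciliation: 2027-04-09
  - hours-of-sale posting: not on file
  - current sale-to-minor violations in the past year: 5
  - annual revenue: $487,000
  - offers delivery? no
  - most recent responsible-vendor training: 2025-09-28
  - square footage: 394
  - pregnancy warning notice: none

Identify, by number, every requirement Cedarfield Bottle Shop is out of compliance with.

1. condition 'offers delivery' does not hold → requirement n/a → met
2. hours-of-sale posting absent → not met
3. security system test 33 days ago vs limit 30 → not met
4. excise tax bond $75,000 ≥ $60,000 → met
5. pregnancy warning notice absent → not met
6. inventory reconciliation 34 days ago vs limit 30 → not met
7. responsible-vendor training 592 days ago vs limit 540 → not met
8. age-verification audit 110 days ago vs limit 120 → met
9. excise tax filing 97 days ago vs limit 90 → not met
10. sale-to-minor violations in the past year 5 > 2 → not met
Not met: 2, 3, 5, 6, 7, 9, 10

2, 3, 5, 6, 7, 9, 10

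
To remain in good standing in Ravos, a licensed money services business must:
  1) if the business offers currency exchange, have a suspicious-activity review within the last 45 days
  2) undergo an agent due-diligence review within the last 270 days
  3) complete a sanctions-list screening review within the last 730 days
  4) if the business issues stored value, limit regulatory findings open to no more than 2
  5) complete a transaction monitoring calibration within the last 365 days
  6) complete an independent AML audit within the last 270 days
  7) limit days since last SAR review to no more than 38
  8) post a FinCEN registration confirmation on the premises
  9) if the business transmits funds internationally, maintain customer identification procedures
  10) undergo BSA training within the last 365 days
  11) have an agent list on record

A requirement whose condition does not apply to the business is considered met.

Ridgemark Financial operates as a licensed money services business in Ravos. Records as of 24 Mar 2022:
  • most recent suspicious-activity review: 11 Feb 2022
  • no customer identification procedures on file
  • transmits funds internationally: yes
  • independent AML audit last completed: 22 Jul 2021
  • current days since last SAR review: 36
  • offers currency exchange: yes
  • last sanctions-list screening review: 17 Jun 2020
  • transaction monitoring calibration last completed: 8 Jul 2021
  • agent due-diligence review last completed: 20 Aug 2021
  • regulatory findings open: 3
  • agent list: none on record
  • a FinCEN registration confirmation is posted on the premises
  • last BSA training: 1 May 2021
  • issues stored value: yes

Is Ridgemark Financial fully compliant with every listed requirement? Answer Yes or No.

No

1. condition 'offers currency exchange' holds; suspicious-activity review 41 days ago vs limit 45 → met
2. agent due-diligence review 216 days ago vs limit 270 → met
3. sanctions-list screening review 645 days ago vs limit 730 → met
4. condition 'issues stored value' holds; regulatory findings open 3 > 2 → not met
5. transaction monitoring calibration 259 days ago vs limit 365 → met
6. independent AML audit 245 days ago vs limit 270 → met
7. days since last SAR review 36 ≤ 38 → met
8. FinCEN registration confirmation present → met
9. condition 'transmits funds internationally' holds; customer identification procedures absent → not met
10. BSA training 327 days ago vs limit 365 → met
11. agent list absent → not met
Not met: 4, 9, 11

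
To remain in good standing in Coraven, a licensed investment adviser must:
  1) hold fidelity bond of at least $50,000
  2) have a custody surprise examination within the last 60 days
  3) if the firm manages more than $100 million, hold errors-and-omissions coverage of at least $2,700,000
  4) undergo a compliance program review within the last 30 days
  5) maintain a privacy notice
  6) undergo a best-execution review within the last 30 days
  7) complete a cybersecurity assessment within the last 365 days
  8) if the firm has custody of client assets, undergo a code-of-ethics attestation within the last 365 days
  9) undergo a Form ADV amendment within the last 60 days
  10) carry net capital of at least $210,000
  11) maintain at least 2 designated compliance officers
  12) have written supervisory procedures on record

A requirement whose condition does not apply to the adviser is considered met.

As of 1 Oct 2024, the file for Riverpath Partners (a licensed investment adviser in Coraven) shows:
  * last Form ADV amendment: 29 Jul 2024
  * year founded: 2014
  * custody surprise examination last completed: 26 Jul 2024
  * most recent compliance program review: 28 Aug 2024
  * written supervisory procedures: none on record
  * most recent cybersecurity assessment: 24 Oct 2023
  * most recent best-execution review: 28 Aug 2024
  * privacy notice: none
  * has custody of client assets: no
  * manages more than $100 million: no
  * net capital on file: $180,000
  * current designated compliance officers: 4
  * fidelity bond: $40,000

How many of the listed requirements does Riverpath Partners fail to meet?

8

1. fidelity bond $40,000 < $50,000 → not met
2. custody surprise examination 67 days ago vs limit 60 → not met
3. condition 'manages more than $100 million' does not hold → requirement n/a → met
4. compliance program review 34 days ago vs limit 30 → not met
5. privacy notice absent → not met
6. best-execution review 34 days ago vs limit 30 → not met
7. cybersecurity assessment 343 days ago vs limit 365 → met
8. condition 'has custody of client assets' does not hold → requirement n/a → met
9. Form ADV amendment 64 days ago vs limit 60 → not met
10. net capital $180,000 < $210,000 → not met
11. designated compliance officers 4 ≥ 2 → met
12. written supervisory procedures absent → not met
Not met: 8 of 12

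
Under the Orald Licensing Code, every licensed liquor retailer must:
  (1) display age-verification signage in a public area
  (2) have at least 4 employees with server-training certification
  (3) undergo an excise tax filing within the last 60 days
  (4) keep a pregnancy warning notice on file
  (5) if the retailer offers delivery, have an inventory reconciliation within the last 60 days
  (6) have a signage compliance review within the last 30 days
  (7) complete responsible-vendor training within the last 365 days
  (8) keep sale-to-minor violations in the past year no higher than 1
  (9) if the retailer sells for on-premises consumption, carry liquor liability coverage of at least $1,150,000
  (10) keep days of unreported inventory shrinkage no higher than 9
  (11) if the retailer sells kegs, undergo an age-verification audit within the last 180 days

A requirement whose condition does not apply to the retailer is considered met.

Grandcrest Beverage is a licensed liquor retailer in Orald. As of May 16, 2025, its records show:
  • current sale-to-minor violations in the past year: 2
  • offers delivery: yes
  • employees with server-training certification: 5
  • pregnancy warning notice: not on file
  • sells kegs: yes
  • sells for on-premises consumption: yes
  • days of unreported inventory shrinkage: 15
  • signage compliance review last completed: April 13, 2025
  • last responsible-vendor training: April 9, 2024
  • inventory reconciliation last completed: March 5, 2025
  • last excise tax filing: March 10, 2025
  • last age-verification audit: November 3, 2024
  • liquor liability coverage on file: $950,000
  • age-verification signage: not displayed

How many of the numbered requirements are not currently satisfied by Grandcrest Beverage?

10

1. age-verification signage absent → not met
2. employees with server-training certification 5 ≥ 4 → met
3. excise tax filing 67 days ago vs limit 60 → not met
4. pregnancy warning notice absent → not met
5. condition 'offers delivery' holds; inventory reconciliation 72 days ago vs limit 60 → not met
6. signage compliance review 33 days ago vs limit 30 → not met
7. responsible-vendor training 402 days ago vs limit 365 → not met
8. sale-to-minor violations in the past year 2 > 1 → not met
9. condition 'sells for on-premises consumption' holds; liquor liability coverage $950,000 < $1,150,000 → not met
10. days of unreported inventory shrinkage 15 > 9 → not met
11. condition 'sells kegs' holds; age-verification audit 194 days ago vs limit 180 → not met
Not met: 10 of 11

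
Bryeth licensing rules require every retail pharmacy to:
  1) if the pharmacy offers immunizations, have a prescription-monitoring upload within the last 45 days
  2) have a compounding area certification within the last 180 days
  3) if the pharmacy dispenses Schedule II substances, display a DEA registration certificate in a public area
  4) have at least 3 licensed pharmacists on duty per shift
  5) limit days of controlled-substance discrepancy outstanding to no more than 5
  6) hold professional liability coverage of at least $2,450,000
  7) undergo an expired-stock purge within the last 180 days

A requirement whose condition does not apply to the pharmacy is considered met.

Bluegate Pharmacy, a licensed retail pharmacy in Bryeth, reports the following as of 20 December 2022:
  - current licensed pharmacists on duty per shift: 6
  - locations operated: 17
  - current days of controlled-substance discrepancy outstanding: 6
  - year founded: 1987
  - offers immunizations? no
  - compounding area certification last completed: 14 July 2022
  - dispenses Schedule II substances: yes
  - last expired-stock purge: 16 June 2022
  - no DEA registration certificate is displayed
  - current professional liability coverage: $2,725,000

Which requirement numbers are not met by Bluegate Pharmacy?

1. condition 'offers immunizations' does not hold → requirement n/a → met
2. compounding area certification 159 days ago vs limit 180 → met
3. condition 'dispenses Schedule II substances' holds; DEA registration certificate absent → not met
4. licensed pharmacists on duty per shift 6 ≥ 3 → met
5. days of controlled-substance discrepancy outstanding 6 > 5 → not met
6. professional liability coverage $2,725,000 ≥ $2,450,000 → met
7. expired-stock purge 187 days ago vs limit 180 → not met
Not met: 3, 5, 7

3, 5, 7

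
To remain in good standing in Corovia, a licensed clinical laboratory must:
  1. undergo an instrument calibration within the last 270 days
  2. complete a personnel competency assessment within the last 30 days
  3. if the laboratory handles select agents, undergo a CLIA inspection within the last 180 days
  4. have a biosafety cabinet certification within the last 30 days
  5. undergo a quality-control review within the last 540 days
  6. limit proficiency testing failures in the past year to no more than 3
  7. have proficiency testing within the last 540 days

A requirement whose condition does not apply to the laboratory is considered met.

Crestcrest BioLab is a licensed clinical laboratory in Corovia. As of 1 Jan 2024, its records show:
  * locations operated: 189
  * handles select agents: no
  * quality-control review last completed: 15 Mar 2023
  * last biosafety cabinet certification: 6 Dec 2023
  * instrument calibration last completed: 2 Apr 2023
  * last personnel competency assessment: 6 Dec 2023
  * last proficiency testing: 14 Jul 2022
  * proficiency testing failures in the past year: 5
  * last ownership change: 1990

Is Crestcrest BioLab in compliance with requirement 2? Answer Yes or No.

2. personnel competency assessment 26 days ago vs limit 30 → met

Yes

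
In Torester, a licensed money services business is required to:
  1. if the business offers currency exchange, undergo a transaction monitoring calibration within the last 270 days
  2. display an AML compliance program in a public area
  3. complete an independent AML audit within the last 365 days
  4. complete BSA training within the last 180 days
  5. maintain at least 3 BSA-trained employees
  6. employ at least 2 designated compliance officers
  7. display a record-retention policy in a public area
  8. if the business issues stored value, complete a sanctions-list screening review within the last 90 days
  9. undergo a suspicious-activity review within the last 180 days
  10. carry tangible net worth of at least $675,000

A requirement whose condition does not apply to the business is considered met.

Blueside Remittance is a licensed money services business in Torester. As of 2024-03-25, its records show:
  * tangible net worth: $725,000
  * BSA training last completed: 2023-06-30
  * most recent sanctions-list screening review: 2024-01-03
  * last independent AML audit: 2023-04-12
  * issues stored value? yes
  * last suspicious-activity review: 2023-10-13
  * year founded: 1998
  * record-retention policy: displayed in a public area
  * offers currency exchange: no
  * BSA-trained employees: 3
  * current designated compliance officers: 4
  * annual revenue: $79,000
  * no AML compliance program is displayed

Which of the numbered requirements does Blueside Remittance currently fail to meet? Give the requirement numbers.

2, 4

1. condition 'offers currency exchange' does not hold → requirement n/a → met
2. AML compliance program absent → not met
3. independent AML audit 348 days ago vs limit 365 → met
4. BSA training 269 days ago vs limit 180 → not met
5. BSA-trained employees 3 ≥ 3 → met
6. designated compliance officers 4 ≥ 2 → met
7. record-retention policy present → met
8. condition 'issues stored value' holds; sanctions-list screening review 82 days ago vs limit 90 → met
9. suspicious-activity review 164 days ago vs limit 180 → met
10. tangible net worth $725,000 ≥ $675,000 → met
Not met: 2, 4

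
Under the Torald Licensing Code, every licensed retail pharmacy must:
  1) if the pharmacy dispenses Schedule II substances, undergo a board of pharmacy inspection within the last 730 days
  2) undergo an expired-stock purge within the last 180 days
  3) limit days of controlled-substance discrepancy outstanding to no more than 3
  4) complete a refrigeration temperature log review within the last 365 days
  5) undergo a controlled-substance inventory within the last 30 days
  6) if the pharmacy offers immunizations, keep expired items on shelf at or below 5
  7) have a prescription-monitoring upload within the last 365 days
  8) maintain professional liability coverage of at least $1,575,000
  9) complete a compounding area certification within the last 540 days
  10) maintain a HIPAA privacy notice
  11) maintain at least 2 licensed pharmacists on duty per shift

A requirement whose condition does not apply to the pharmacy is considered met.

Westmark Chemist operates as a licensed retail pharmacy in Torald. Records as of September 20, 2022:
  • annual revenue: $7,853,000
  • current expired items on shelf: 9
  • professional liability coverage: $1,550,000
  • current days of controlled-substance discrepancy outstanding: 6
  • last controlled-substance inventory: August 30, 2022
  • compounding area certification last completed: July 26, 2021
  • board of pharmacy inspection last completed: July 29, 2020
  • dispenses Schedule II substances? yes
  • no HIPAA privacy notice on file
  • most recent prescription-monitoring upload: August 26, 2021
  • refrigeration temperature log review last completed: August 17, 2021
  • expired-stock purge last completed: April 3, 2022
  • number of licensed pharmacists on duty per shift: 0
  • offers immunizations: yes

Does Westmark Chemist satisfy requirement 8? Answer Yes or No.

8. professional liability coverage $1,550,000 < $1,575,000 → not met

No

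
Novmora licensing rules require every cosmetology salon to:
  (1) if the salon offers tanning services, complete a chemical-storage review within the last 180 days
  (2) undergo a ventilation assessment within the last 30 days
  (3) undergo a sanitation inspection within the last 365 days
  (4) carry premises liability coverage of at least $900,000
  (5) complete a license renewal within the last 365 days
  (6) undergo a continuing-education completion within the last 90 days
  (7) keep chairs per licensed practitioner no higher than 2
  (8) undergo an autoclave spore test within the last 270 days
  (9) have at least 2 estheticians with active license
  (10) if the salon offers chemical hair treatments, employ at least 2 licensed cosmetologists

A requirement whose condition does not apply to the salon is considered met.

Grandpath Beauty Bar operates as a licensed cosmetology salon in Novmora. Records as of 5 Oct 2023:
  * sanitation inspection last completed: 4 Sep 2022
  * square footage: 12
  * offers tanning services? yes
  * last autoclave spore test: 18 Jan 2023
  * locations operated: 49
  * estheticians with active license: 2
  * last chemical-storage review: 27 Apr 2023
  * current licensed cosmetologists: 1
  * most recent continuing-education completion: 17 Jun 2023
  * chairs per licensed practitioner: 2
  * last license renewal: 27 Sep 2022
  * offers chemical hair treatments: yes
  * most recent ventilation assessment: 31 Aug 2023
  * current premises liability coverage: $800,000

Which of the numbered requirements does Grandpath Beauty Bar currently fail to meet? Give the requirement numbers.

1. condition 'offers tanning services' holds; chemical-storage review 161 days ago vs limit 180 → met
2. ventilation assessment 35 days ago vs limit 30 → not met
3. sanitation inspection 396 days ago vs limit 365 → not met
4. premises liability coverage $800,000 < $900,000 → not met
5. license renewal 373 days ago vs limit 365 → not met
6. continuing-education completion 110 days ago vs limit 90 → not met
7. chairs per licensed practitioner 2 ≤ 2 → met
8. autoclave spore test 260 days ago vs limit 270 → met
9. estheticians with active license 2 ≥ 2 → met
10. condition 'offers chemical hair treatments' holds; licensed cosmetologists 1 < 2 → not met
Not met: 2, 3, 4, 5, 6, 10

2, 3, 4, 5, 6, 10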